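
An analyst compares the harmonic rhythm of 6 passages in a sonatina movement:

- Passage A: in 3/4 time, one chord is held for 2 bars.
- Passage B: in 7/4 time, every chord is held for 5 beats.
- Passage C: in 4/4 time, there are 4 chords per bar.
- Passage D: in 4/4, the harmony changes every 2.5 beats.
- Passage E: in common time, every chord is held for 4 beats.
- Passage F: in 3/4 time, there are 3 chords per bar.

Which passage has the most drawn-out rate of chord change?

Passage A

A: each chord is 6 beats in 3/4, so 0.5 per bar.
B: each chord is 5 beats in 7/4, so 1.4 per bar.
C: each chord is 1 beat in 4/4, so 4 per bar.
D: each chord is 2.5 beats in 4/4, so 1.6 per bar.
E: each chord is 4 beats in 4/4, so 1 per bar.
F: each chord is 1 beat in 3/4, so 3 per bar.
Slowest is A at 0.5 chords/bar.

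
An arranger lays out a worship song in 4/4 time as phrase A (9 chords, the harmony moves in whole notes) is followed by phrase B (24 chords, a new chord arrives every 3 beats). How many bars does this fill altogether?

27 bars

A: 9 × 4 = 36 beats = 9 bars.
B: 24 × 3 = 72 beats = 18 bars.
Total: 9 + 18 = 27 bars.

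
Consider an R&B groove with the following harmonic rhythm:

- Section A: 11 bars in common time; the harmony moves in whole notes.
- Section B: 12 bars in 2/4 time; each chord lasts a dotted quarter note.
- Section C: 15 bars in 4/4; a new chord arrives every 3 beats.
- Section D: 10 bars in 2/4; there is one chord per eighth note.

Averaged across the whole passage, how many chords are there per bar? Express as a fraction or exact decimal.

29/16 chords per bar

A: 11 bars of 4 beats is 44 beats; at 4 beats each that's 11 chords.
B: 12 bars of 2 beats is 24 beats; at 1.5 beats each that's 16 chords.
C: 15 bars of 4 beats is 60 beats; at 3 beats each that's 20 chords.
D: 10 bars of 2 beats is 20 beats; at 0.5 beats each that's 40 chords.
Overall: 87 chords over 48 bars → 87/48 = 29/16 chords per bar.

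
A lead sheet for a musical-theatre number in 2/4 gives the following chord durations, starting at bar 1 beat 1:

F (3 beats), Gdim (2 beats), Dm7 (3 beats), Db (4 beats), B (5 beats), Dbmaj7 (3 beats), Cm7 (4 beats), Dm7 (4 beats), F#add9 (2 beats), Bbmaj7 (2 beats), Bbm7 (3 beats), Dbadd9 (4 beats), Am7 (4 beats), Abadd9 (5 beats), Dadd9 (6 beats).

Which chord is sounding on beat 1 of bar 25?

Dadd9

Beat 1 of bar 25 is beat (25−1)×2 + 1 = 49 overall.
Running totals: F ends at 3, Gdim ends at 5, Dm7 ends at 8, Db ends at 12, B ends at 17, Dbmaj7 ends at 20, Cm7 ends at 24, Dm7 ends at 28, F#add9 ends at 30, Bbmaj7 ends at 32, Bbm7 ends at 35, Dbadd9 ends at 39, Am7 ends at 43, Abadd9 ends at 48, Dadd9 ends at 54.
Beat 49 falls within Dadd9.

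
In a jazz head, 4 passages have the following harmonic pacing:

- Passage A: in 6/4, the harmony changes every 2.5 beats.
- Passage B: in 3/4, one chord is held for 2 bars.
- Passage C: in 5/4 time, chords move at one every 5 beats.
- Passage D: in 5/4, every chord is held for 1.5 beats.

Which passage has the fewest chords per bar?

Passage B

A: 6 beats/bar ÷ 2.5 beats/chord = 2.4 chords/bar.
B: 3 beats/bar ÷ 6 beats/chord = 0.5 chords/bar.
C: 5 beats/bar ÷ 5 beats/chord = 1 chord/bar.
D: 5 beats/bar ÷ 1.5 beats/chord = 10/3 chords/bar.
Slowest is B at 0.5 chords/bar.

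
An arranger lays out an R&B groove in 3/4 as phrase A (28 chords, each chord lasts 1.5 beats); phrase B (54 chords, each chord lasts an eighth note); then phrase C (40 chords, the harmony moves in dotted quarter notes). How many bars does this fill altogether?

A: 28 × 1.5 = 42 beats = 14 bars.
B: 54 × 0.5 = 27 beats = 9 bars.
C: 40 × 1.5 = 60 beats = 20 bars.
Total: 14 + 9 + 20 = 43 bars.

43 bars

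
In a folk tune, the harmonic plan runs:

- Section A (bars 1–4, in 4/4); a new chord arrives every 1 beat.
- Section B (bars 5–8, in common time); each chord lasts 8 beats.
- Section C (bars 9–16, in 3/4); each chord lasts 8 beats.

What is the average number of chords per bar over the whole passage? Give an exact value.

21/16 chords per bar

A: 4 bars of 4 beats is 16 beats; at 1 beat each that's 16 chords.
B: 4 bars of 4 beats is 16 beats; at 8 beats each that's 2 chords.
C: 8 bars of 3 beats is 24 beats; at 8 beats each that's 3 chords.
Overall: 21 chords over 16 bars → 21/16 = 21/16 chords per bar.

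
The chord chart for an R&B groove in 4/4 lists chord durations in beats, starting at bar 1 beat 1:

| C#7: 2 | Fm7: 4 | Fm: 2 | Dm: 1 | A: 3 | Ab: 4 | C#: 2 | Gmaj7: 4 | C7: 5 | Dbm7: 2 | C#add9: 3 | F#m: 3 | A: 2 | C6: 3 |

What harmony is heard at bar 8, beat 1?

Beat 1 of bar 8 is beat (8−1)×4 + 1 = 29 overall.
Running totals: C#7 ends at 2, Fm7 ends at 6, Fm ends at 8, Dm ends at 9, A ends at 12, Ab ends at 16, C# ends at 18, Gmaj7 ends at 22, C7 ends at 27, Dbm7 ends at 29.
Beat 29 falls within Dbm7.

Dbm7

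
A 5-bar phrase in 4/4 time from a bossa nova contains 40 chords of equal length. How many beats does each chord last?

5 bars × 4 beats/bar = 20 beats total.
20 beats ÷ 40 chords = 0.5 beats per chord.
(That is an eighth note.)

0.5 beats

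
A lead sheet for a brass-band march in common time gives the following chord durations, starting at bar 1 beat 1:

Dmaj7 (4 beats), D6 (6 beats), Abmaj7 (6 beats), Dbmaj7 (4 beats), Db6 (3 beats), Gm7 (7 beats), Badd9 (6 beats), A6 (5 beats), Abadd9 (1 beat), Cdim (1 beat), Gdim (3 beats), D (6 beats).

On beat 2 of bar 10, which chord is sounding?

Beat 2 of bar 10 is beat (10−1)×4 + 2 = 38 overall.
Running totals: Dmaj7 ends at 4, D6 ends at 10, Abmaj7 ends at 16, Dbmaj7 ends at 20, Db6 ends at 23, Gm7 ends at 30, Badd9 ends at 36, A6 ends at 41.
Beat 38 falls within A6.

A6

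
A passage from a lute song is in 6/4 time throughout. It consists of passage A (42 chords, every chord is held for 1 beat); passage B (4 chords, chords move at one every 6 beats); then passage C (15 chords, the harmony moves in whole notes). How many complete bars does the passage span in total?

21 bars

A: 42 × 1 = 42 beats = 7 bars.
B: 4 × 6 = 24 beats = 4 bars.
C: 15 × 4 = 60 beats = 10 bars.
Total: 7 + 4 + 10 = 21 bars.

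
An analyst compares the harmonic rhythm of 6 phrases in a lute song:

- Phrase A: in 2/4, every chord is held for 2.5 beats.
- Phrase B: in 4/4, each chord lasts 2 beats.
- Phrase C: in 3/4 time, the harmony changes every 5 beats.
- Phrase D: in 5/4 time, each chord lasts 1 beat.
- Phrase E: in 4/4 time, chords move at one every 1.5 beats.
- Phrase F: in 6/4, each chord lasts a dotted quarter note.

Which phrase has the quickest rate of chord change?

Phrase D

A: 2 beats/bar ÷ 2.5 beats/chord = 0.8 chords/bar.
B: 4 beats/bar ÷ 2 beats/chord = 2 chords/bar.
C: 3 beats/bar ÷ 5 beats/chord = 0.6 chords/bar.
D: 5 beats/bar ÷ 1 beat/chord = 5 chords/bar.
E: 4 beats/bar ÷ 1.5 beats/chord = 8/3 chords/bar.
F: 6 beats/bar ÷ 1.5 beats/chord = 4 chords/bar.
Fastest is D at 5 chords/bar.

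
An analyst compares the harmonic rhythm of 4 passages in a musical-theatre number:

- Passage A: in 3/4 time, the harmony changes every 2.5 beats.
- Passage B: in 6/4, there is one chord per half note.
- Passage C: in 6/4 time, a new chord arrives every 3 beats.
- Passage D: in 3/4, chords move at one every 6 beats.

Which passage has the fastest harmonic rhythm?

A: 3 beats/bar ÷ 2.5 beats/chord = 1.2 chords/bar.
B: 6 beats/bar ÷ 2 beats/chord = 3 chords/bar.
C: 6 beats/bar ÷ 3 beats/chord = 2 chords/bar.
D: 3 beats/bar ÷ 6 beats/chord = 0.5 chords/bar.
Fastest is B at 3 chords/bar.

Passage B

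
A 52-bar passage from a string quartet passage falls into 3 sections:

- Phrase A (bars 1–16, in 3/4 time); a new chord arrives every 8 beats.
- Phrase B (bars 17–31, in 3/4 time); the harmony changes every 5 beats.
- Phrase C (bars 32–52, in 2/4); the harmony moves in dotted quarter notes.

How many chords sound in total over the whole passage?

43 chords

A: 16 bars × 3 beats = 48 beats; 8 beats/chord → 6 chords.
B: 15 bars × 3 beats = 45 beats; 5 beats/chord → 9 chords.
C: 21 bars × 2 beats = 42 beats; 1.5 beats/chord → 28 chords.
Total: 6 + 9 + 28 = 43.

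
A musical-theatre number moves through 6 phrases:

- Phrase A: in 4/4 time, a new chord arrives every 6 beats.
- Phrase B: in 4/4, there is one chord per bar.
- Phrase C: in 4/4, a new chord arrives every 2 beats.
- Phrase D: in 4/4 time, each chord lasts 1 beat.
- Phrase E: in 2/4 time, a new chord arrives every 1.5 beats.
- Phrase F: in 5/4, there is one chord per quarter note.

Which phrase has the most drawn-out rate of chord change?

A: 4 beats/bar ÷ 6 beats/chord = 2/3 chords/bar.
B: 4 beats/bar ÷ 4 beats/chord = 1 chord/bar.
C: 4 beats/bar ÷ 2 beats/chord = 2 chords/bar.
D: 4 beats/bar ÷ 1 beat/chord = 4 chords/bar.
E: 2 beats/bar ÷ 1.5 beats/chord = 4/3 chords/bar.
F: 5 beats/bar ÷ 1 beat/chord = 5 chords/bar.
Slowest is A at 2/3 chords/bar.

Phrase A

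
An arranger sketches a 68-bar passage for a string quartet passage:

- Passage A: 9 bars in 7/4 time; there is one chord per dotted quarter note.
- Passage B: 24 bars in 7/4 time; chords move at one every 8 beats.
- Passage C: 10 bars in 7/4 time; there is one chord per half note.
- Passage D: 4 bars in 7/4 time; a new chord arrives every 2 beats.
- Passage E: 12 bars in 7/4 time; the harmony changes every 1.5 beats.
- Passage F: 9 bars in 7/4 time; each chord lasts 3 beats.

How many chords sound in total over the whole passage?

189 chords

A has 63 beats and chords last 1.5 each, so 42 chords.
B has 168 beats and chords last 8 each, so 21 chords.
C has 70 beats and chords last 2 each, so 35 chords.
D has 28 beats and chords last 2 each, so 14 chords.
E has 84 beats and chords last 1.5 each, so 56 chords.
F has 63 beats and chords last 3 each, so 21 chords.
Total: 42 + 21 + 35 + 14 + 56 + 21 = 189.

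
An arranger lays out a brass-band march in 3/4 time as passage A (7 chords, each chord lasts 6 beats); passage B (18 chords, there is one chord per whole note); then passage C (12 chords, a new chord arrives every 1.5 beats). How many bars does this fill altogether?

44 bars

A: 7 × 6 = 42 beats = 14 bars.
B: 18 × 4 = 72 beats = 24 bars.
C: 12 × 1.5 = 18 beats = 6 bars.
Total: 14 + 24 + 6 = 44 bars.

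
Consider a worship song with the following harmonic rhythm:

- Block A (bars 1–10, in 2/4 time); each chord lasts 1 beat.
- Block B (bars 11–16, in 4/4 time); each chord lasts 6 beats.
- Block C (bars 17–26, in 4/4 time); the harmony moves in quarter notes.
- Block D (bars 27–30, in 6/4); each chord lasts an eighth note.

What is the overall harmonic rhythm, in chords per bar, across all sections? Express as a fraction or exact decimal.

A: 10 × 2 = 20 beats ÷ 1 = 20 chords.
B: 6 × 4 = 24 beats ÷ 6 = 4 chords.
C: 10 × 4 = 40 beats ÷ 1 = 40 chords.
D: 4 × 6 = 24 beats ÷ 0.5 = 48 chords.
Overall: 112 chords over 30 bars → 112/30 = 56/15 chords per bar.

56/15 chords per bar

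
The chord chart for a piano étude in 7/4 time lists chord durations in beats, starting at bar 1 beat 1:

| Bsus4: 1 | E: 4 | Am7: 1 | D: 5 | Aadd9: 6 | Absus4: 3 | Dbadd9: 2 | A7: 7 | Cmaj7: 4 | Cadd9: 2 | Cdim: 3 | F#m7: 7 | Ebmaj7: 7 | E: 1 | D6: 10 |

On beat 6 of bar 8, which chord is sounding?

Beat 6 of bar 8 is beat (8−1)×7 + 6 = 55 overall.
Running totals: Bsus4 ends at 1, E ends at 5, Am7 ends at 6, D ends at 11, Aadd9 ends at 17, Absus4 ends at 20, Dbadd9 ends at 22, A7 ends at 29, Cmaj7 ends at 33, Cadd9 ends at 35, Cdim ends at 38, F#m7 ends at 45, Ebmaj7 ends at 52, E ends at 53, D6 ends at 63.
Beat 55 falls within D6.

D6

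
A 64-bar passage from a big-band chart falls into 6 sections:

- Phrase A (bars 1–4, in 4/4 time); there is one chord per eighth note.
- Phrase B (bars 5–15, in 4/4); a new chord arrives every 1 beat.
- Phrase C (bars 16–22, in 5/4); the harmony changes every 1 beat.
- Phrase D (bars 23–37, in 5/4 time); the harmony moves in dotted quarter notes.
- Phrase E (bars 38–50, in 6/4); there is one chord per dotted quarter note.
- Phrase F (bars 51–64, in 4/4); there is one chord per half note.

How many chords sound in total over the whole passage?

241 chords

A: 4 bars × 4 beats = 16 beats; 0.5 beats/chord → 32 chords.
B: 11 bars × 4 beats = 44 beats; 1 beat/chord → 44 chords.
C: 7 bars × 5 beats = 35 beats; 1 beat/chord → 35 chords.
D: 15 bars × 5 beats = 75 beats; 1.5 beats/chord → 50 chords.
E: 13 bars × 6 beats = 78 beats; 1.5 beats/chord → 52 chords.
F: 14 bars × 4 beats = 56 beats; 2 beats/chord → 28 chords.
Total: 32 + 44 + 35 + 50 + 52 + 28 = 241.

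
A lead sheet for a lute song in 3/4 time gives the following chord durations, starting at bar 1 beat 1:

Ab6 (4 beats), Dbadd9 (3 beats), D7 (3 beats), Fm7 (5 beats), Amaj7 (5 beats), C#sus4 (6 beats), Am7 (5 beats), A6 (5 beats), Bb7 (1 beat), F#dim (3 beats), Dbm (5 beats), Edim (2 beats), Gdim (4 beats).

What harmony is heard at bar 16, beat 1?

Beat 1 of bar 16 is beat (16−1)×3 + 1 = 46 overall.
Running totals: Ab6 ends at 4, Dbadd9 ends at 7, D7 ends at 10, Fm7 ends at 15, Amaj7 ends at 20, C#sus4 ends at 26, Am7 ends at 31, A6 ends at 36, Bb7 ends at 37, F#dim ends at 40, Dbm ends at 45, Edim ends at 47.
Beat 46 falls within Edim.

Edim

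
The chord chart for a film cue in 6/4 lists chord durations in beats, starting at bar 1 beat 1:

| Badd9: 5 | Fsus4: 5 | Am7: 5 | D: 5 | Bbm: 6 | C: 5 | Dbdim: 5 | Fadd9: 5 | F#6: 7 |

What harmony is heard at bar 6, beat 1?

Beat 1 of bar 6 is beat (6−1)×6 + 1 = 31 overall.
Running totals: Badd9 ends at 5, Fsus4 ends at 10, Am7 ends at 15, D ends at 20, Bbm ends at 26, C ends at 31.
Beat 31 falls within C.

C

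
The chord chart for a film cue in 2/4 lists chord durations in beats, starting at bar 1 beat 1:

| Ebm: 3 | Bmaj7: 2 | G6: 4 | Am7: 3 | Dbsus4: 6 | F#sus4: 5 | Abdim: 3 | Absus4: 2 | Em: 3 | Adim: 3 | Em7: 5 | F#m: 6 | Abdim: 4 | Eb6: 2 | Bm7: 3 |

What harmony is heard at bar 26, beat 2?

Bm7

Beat 2 of bar 26 is beat (26−1)×2 + 2 = 52 overall.
Running totals: Ebm ends at 3, Bmaj7 ends at 5, G6 ends at 9, Am7 ends at 12, Dbsus4 ends at 18, F#sus4 ends at 23, Abdim ends at 26, Absus4 ends at 28, Em ends at 31, Adim ends at 34, Em7 ends at 39, F#m ends at 45, Abdim ends at 49, Eb6 ends at 51, Bm7 ends at 54.
Beat 52 falls within Bm7.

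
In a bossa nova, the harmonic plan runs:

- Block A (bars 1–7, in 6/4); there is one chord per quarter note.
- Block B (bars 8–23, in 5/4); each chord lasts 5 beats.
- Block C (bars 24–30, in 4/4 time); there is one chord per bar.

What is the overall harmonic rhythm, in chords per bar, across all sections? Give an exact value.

13/6 chords per bar

A: 7 bars of 6 beats is 42 beats; at 1 beat each that's 42 chords.
B: 16 bars of 5 beats is 80 beats; at 5 beats each that's 16 chords.
C: 7 bars of 4 beats is 28 beats; at 4 beats each that's 7 chords.
Overall: 65 chords over 30 bars → 65/30 = 13/6 chords per bar.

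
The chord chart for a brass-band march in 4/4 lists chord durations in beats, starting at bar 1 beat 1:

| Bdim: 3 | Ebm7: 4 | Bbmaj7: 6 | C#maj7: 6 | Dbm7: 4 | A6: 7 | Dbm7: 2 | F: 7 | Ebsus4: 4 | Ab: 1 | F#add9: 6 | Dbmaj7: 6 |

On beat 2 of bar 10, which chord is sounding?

Beat 2 of bar 10 is beat (10−1)×4 + 2 = 38 overall.
Running totals: Bdim ends at 3, Ebm7 ends at 7, Bbmaj7 ends at 13, C#maj7 ends at 19, Dbm7 ends at 23, A6 ends at 30, Dbm7 ends at 32, F ends at 39.
Beat 38 falls within F.

F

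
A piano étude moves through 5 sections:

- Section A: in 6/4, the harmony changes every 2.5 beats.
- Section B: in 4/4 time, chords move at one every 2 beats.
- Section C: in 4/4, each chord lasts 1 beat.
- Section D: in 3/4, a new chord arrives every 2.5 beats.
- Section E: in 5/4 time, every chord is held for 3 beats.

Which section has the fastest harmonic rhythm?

A: each chord is 2.5 beats in 6/4, so 2.4 per bar.
B: each chord is 2 beats in 4/4, so 2 per bar.
C: each chord is 1 beat in 4/4, so 4 per bar.
D: each chord is 2.5 beats in 3/4, so 1.2 per bar.
E: each chord is 3 beats in 5/4, so 5/3 per bar.
Fastest is C at 4 chords/bar.

Section C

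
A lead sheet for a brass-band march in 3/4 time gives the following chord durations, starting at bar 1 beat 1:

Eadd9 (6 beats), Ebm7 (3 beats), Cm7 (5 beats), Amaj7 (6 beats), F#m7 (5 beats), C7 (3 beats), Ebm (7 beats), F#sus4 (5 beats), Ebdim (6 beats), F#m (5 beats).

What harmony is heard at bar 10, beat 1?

Beat 1 of bar 10 is beat (10−1)×3 + 1 = 28 overall.
Running totals: Eadd9 ends at 6, Ebm7 ends at 9, Cm7 ends at 14, Amaj7 ends at 20, F#m7 ends at 25, C7 ends at 28.
Beat 28 falls within C7.

C7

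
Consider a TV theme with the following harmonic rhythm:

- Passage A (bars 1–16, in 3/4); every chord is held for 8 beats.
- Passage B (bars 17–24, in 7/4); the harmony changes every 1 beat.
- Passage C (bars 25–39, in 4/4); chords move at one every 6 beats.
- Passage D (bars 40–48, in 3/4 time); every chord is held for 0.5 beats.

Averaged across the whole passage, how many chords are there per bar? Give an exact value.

A: 16 bars of 3 beats is 48 beats; at 8 beats each that's 6 chords.
B: 8 bars of 7 beats is 56 beats; at 1 beat each that's 56 chords.
C: 15 bars of 4 beats is 60 beats; at 6 beats each that's 10 chords.
D: 9 bars of 3 beats is 27 beats; at 0.5 beats each that's 54 chords.
Overall: 126 chords over 48 bars → 126/48 = 2.625 chords per bar.

2.625 chords per bar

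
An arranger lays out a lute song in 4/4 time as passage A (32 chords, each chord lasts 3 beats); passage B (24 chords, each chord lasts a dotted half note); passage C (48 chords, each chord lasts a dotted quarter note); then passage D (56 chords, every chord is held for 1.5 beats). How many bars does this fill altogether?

A: 32 × 3 = 96 beats = 24 bars.
B: 24 × 3 = 72 beats = 18 bars.
C: 48 × 1.5 = 72 beats = 18 bars.
D: 56 × 1.5 = 84 beats = 21 bars.
Total: 24 + 18 + 18 + 21 = 81 bars.

81 bars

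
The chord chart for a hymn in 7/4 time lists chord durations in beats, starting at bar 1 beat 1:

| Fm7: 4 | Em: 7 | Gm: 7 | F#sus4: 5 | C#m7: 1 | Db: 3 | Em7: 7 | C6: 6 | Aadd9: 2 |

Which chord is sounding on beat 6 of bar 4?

Beat 6 of bar 4 is beat (4−1)×7 + 6 = 27 overall.
Running totals: Fm7 ends at 4, Em ends at 11, Gm ends at 18, F#sus4 ends at 23, C#m7 ends at 24, Db ends at 27.
Beat 27 falls within Db.

Db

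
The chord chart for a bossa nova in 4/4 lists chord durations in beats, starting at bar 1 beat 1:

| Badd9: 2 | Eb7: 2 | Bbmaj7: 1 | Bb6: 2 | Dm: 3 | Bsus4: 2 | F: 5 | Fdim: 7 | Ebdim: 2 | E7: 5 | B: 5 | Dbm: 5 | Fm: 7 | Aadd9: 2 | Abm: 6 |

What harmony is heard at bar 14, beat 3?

Beat 3 of bar 14 is beat (14−1)×4 + 3 = 55 overall.
Running totals: Badd9 ends at 2, Eb7 ends at 4, Bbmaj7 ends at 5, Bb6 ends at 7, Dm ends at 10, Bsus4 ends at 12, F ends at 17, Fdim ends at 24, Ebdim ends at 26, E7 ends at 31, B ends at 36, Dbm ends at 41, Fm ends at 48, Aadd9 ends at 50, Abm ends at 56.
Beat 55 falls within Abm.

Abm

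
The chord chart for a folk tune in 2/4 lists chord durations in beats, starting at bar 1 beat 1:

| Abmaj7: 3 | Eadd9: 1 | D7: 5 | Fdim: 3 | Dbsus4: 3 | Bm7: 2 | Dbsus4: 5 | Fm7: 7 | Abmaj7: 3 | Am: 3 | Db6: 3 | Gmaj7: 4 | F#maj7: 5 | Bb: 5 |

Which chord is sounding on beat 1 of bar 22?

F#maj7

Beat 1 of bar 22 is beat (22−1)×2 + 1 = 43 overall.
Running totals: Abmaj7 ends at 3, Eadd9 ends at 4, D7 ends at 9, Fdim ends at 12, Dbsus4 ends at 15, Bm7 ends at 17, Dbsus4 ends at 22, Fm7 ends at 29, Abmaj7 ends at 32, Am ends at 35, Db6 ends at 38, Gmaj7 ends at 42, F#maj7 ends at 47.
Beat 43 falls within F#maj7.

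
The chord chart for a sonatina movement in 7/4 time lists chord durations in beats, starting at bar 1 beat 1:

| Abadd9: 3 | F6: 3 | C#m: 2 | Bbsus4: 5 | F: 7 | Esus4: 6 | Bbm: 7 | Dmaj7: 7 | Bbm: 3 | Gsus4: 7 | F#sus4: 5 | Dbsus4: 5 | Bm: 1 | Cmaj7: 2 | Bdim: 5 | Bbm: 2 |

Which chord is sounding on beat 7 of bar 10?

Beat 7 of bar 10 is beat (10−1)×7 + 7 = 70 overall.
Running totals: Abadd9 ends at 3, F6 ends at 6, C#m ends at 8, Bbsus4 ends at 13, F ends at 20, Esus4 ends at 26, Bbm ends at 33, Dmaj7 ends at 40, Bbm ends at 43, Gsus4 ends at 50, F#sus4 ends at 55, Dbsus4 ends at 60, Bm ends at 61, Cmaj7 ends at 63, Bdim ends at 68, Bbm ends at 70.
Beat 70 falls within Bbm.

Bbm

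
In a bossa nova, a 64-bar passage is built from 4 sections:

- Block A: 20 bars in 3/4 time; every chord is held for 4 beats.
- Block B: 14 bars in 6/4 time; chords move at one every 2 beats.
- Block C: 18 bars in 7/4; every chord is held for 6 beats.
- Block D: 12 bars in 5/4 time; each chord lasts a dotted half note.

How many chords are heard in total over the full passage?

98 chords

A has 60 beats and chords last 4 each, so 15 chords.
B has 84 beats and chords last 2 each, so 42 chords.
C has 126 beats and chords last 6 each, so 21 chords.
D has 60 beats and chords last 3 each, so 20 chords.
Total: 15 + 42 + 21 + 20 = 98.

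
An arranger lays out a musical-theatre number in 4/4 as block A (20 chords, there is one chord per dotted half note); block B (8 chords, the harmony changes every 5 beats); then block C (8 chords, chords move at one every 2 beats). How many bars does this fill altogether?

29 bars

A: 20 × 3 = 60 beats = 15 bars.
B: 8 × 5 = 40 beats = 10 bars.
C: 8 × 2 = 16 beats = 4 bars.
Total: 15 + 10 + 4 = 29 bars.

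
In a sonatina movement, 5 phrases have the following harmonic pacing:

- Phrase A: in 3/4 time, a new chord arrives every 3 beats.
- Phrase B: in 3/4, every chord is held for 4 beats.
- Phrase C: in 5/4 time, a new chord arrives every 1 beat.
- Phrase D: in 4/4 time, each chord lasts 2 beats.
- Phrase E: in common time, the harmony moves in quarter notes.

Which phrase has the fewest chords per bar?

Phrase B

A: each chord is 3 beats in 3/4, so 1 per bar.
B: each chord is 4 beats in 3/4, so 0.75 per bar.
C: each chord is 1 beat in 5/4, so 5 per bar.
D: each chord is 2 beats in 4/4, so 2 per bar.
E: each chord is 1 beat in 4/4, so 4 per bar.
Slowest is B at 0.75 chords/bar.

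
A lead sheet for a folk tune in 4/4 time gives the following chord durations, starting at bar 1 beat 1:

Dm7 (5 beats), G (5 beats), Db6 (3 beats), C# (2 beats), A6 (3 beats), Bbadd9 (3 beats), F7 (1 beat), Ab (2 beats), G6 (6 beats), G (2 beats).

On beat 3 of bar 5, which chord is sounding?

Bbadd9

Beat 3 of bar 5 is beat (5−1)×4 + 3 = 19 overall.
Running totals: Dm7 ends at 5, G ends at 10, Db6 ends at 13, C# ends at 15, A6 ends at 18, Bbadd9 ends at 21.
Beat 19 falls within Bbadd9.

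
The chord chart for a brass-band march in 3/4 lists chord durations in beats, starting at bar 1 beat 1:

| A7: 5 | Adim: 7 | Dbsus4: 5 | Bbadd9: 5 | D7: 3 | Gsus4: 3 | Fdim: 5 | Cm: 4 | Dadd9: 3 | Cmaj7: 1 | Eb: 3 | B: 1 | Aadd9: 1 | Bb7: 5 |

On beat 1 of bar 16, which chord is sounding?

Aadd9

Beat 1 of bar 16 is beat (16−1)×3 + 1 = 46 overall.
Running totals: A7 ends at 5, Adim ends at 12, Dbsus4 ends at 17, Bbadd9 ends at 22, D7 ends at 25, Gsus4 ends at 28, Fdim ends at 33, Cm ends at 37, Dadd9 ends at 40, Cmaj7 ends at 41, Eb ends at 44, B ends at 45, Aadd9 ends at 46.
Beat 46 falls within Aadd9.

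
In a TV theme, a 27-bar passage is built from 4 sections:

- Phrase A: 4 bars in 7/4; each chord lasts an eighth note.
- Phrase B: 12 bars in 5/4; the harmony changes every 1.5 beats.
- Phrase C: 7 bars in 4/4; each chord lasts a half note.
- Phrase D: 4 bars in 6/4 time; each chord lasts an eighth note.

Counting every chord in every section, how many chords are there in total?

158 chords

A has 28 beats and chords last 0.5 each, so 56 chords.
B has 60 beats and chords last 1.5 each, so 40 chords.
C has 28 beats and chords last 2 each, so 14 chords.
D has 24 beats and chords last 0.5 each, so 48 chords.
Total: 56 + 40 + 14 + 48 = 158.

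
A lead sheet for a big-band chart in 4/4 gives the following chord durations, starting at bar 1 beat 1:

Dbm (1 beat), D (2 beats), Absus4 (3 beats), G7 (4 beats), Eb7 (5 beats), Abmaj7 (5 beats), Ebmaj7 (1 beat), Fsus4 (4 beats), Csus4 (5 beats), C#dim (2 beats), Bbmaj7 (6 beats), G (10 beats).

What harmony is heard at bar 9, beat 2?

Beat 2 of bar 9 is beat (9−1)×4 + 2 = 34 overall.
Running totals: Dbm ends at 1, D ends at 3, Absus4 ends at 6, G7 ends at 10, Eb7 ends at 15, Abmaj7 ends at 20, Ebmaj7 ends at 21, Fsus4 ends at 25, Csus4 ends at 30, C#dim ends at 32, Bbmaj7 ends at 38.
Beat 34 falls within Bbmaj7.

Bbmaj7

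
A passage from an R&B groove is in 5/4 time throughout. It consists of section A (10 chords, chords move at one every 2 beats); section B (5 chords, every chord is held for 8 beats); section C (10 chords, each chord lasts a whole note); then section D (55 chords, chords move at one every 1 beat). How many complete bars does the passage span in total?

A: 10 × 2 = 20 beats = 4 bars.
B: 5 × 8 = 40 beats = 8 bars.
C: 10 × 4 = 40 beats = 8 bars.
D: 55 × 1 = 55 beats = 11 bars.
Total: 4 + 8 + 8 + 11 = 31 bars.

31 bars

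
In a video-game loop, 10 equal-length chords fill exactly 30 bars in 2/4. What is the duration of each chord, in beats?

30 bars × 2 beats/bar = 60 beats total.
60 beats ÷ 10 chords = 6 beats per chord.

6 beats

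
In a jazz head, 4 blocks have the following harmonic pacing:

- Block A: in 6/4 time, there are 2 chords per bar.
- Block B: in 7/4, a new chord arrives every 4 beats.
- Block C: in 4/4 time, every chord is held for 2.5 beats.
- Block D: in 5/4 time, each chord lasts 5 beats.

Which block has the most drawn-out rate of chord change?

A: each chord is 3 beats in 6/4, so 2 per bar.
B: each chord is 4 beats in 7/4, so 1.75 per bar.
C: each chord is 2.5 beats in 4/4, so 1.6 per bar.
D: each chord is 5 beats in 5/4, so 1 per bar.
Slowest is D at 1 chords/bar.

Block D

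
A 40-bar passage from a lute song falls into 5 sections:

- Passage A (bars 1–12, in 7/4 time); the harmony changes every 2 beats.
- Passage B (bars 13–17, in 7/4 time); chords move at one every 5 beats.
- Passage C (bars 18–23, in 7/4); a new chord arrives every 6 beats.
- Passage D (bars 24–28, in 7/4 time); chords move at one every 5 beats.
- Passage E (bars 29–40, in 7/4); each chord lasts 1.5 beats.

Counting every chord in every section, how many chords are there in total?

119 chords

A: 12 bars × 7 beats = 84 beats; 2 beats/chord → 42 chords.
B: 5 bars × 7 beats = 35 beats; 5 beats/chord → 7 chords.
C: 6 bars × 7 beats = 42 beats; 6 beats/chord → 7 chords.
D: 5 bars × 7 beats = 35 beats; 5 beats/chord → 7 chords.
E: 12 bars × 7 beats = 84 beats; 1.5 beats/chord → 56 chords.
Total: 42 + 7 + 7 + 7 + 56 = 119.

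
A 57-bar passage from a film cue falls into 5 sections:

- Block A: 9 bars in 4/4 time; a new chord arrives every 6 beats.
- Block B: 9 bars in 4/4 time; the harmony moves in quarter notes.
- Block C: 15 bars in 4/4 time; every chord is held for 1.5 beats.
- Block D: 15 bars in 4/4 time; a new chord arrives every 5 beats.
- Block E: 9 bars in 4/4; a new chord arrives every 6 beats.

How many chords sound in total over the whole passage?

A: 9·4 = 36 beats, 36/6 = 6 chords.
B: 9·4 = 36 beats, 36/1 = 36 chords.
C: 15·4 = 60 beats, 60/1.5 = 40 chords.
D: 15·4 = 60 beats, 60/5 = 12 chords.
E: 9·4 = 36 beats, 36/6 = 6 chords.
Total: 6 + 36 + 40 + 12 + 6 = 100.

100 chords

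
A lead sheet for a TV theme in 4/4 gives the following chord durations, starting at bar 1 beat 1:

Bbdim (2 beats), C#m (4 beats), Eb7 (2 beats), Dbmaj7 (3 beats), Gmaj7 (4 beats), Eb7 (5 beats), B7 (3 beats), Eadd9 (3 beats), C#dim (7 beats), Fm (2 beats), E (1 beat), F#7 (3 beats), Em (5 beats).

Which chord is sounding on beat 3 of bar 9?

Fm

Beat 3 of bar 9 is beat (9−1)×4 + 3 = 35 overall.
Running totals: Bbdim ends at 2, C#m ends at 6, Eb7 ends at 8, Dbmaj7 ends at 11, Gmaj7 ends at 15, Eb7 ends at 20, B7 ends at 23, Eadd9 ends at 26, C#dim ends at 33, Fm ends at 35.
Beat 35 falls within Fm.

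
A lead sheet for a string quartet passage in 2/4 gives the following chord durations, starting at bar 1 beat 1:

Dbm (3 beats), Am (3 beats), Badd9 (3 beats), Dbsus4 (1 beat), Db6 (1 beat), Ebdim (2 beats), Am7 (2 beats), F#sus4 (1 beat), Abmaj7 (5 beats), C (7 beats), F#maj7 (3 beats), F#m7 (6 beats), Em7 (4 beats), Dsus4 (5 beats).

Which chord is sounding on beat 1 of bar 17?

Beat 1 of bar 17 is beat (17−1)×2 + 1 = 33 overall.
Running totals: Dbm ends at 3, Am ends at 6, Badd9 ends at 9, Dbsus4 ends at 10, Db6 ends at 11, Ebdim ends at 13, Am7 ends at 15, F#sus4 ends at 16, Abmaj7 ends at 21, C ends at 28, F#maj7 ends at 31, F#m7 ends at 37.
Beat 33 falls within F#m7.

F#m7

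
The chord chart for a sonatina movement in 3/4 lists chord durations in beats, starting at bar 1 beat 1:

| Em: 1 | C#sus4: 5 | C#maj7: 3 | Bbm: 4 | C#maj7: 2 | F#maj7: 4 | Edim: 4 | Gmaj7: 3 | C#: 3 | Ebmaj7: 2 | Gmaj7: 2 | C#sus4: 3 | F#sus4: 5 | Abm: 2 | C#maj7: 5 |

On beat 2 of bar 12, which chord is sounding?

C#sus4

Beat 2 of bar 12 is beat (12−1)×3 + 2 = 35 overall.
Running totals: Em ends at 1, C#sus4 ends at 6, C#maj7 ends at 9, Bbm ends at 13, C#maj7 ends at 15, F#maj7 ends at 19, Edim ends at 23, Gmaj7 ends at 26, C# ends at 29, Ebmaj7 ends at 31, Gmaj7 ends at 33, C#sus4 ends at 36.
Beat 35 falls within C#sus4.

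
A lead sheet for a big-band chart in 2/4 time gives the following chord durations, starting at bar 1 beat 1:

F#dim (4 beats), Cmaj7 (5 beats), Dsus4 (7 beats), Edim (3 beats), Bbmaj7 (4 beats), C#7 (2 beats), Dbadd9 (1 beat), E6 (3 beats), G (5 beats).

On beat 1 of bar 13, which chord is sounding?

C#7

Beat 1 of bar 13 is beat (13−1)×2 + 1 = 25 overall.
Running totals: F#dim ends at 4, Cmaj7 ends at 9, Dsus4 ends at 16, Edim ends at 19, Bbmaj7 ends at 23, C#7 ends at 25.
Beat 25 falls within C#7.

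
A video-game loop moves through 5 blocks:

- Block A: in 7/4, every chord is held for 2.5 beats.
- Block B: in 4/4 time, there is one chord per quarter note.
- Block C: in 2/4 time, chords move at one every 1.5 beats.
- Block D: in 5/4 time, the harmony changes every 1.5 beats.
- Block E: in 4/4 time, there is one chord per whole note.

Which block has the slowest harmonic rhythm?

Block E

A: 7 beats/bar ÷ 2.5 beats/chord = 2.8 chords/bar.
B: 4 beats/bar ÷ 1 beat/chord = 4 chords/bar.
C: 2 beats/bar ÷ 1.5 beats/chord = 4/3 chords/bar.
D: 5 beats/bar ÷ 1.5 beats/chord = 10/3 chords/bar.
E: 4 beats/bar ÷ 4 beats/chord = 1 chord/bar.
Slowest is E at 1 chords/bar.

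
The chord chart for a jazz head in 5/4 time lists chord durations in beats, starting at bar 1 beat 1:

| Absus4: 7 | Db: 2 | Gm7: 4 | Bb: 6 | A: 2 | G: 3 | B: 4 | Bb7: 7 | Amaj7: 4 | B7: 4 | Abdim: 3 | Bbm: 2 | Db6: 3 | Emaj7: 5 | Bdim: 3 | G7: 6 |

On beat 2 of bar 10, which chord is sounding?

Bbm

Beat 2 of bar 10 is beat (10−1)×5 + 2 = 47 overall.
Running totals: Absus4 ends at 7, Db ends at 9, Gm7 ends at 13, Bb ends at 19, A ends at 21, G ends at 24, B ends at 28, Bb7 ends at 35, Amaj7 ends at 39, B7 ends at 43, Abdim ends at 46, Bbm ends at 48.
Beat 47 falls within Bbm.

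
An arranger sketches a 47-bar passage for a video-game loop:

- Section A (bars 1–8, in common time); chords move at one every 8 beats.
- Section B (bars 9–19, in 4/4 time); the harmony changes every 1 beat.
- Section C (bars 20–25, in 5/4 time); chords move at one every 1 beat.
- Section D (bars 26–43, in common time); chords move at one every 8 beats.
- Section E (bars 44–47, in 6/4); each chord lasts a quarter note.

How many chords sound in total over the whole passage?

A: 8 bars × 4 beats = 32 beats; 8 beats/chord → 4 chords.
B: 11 bars × 4 beats = 44 beats; 1 beat/chord → 44 chords.
C: 6 bars × 5 beats = 30 beats; 1 beat/chord → 30 chords.
D: 18 bars × 4 beats = 72 beats; 8 beats/chord → 9 chords.
E: 4 bars × 6 beats = 24 beats; 1 beat/chord → 24 chords.
Total: 4 + 44 + 30 + 9 + 24 = 111.

111 chords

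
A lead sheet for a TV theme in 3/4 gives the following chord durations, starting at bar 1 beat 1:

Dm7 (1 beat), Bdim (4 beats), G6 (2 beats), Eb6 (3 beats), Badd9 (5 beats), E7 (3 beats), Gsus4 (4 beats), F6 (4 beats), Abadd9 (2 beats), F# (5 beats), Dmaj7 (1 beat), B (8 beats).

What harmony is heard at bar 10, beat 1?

Beat 1 of bar 10 is beat (10−1)×3 + 1 = 28 overall.
Running totals: Dm7 ends at 1, Bdim ends at 5, G6 ends at 7, Eb6 ends at 10, Badd9 ends at 15, E7 ends at 18, Gsus4 ends at 22, F6 ends at 26, Abadd9 ends at 28.
Beat 28 falls within Abadd9.

Abadd9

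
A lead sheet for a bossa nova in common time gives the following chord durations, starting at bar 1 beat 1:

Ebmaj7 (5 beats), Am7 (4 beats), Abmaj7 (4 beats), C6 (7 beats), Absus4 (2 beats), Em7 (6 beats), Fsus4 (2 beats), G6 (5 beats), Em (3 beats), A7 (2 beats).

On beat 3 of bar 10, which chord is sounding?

A7

Beat 3 of bar 10 is beat (10−1)×4 + 3 = 39 overall.
Running totals: Ebmaj7 ends at 5, Am7 ends at 9, Abmaj7 ends at 13, C6 ends at 20, Absus4 ends at 22, Em7 ends at 28, Fsus4 ends at 30, G6 ends at 35, Em ends at 38, A7 ends at 40.
Beat 39 falls within A7.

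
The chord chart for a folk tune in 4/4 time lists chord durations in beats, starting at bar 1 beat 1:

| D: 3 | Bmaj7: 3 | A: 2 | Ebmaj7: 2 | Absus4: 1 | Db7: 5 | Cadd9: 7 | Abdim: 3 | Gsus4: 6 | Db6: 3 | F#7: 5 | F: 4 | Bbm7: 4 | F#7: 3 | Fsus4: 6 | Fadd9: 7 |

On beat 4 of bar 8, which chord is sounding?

Gsus4

Beat 4 of bar 8 is beat (8−1)×4 + 4 = 32 overall.
Running totals: D ends at 3, Bmaj7 ends at 6, A ends at 8, Ebmaj7 ends at 10, Absus4 ends at 11, Db7 ends at 16, Cadd9 ends at 23, Abdim ends at 26, Gsus4 ends at 32.
Beat 32 falls within Gsus4.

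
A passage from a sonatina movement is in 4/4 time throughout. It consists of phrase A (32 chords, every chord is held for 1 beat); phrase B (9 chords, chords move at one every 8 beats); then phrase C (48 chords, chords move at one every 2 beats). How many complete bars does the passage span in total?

A: 32 × 1 = 32 beats = 8 bars.
B: 9 × 8 = 72 beats = 18 bars.
C: 48 × 2 = 96 beats = 24 bars.
Total: 8 + 18 + 24 = 50 bars.

50 bars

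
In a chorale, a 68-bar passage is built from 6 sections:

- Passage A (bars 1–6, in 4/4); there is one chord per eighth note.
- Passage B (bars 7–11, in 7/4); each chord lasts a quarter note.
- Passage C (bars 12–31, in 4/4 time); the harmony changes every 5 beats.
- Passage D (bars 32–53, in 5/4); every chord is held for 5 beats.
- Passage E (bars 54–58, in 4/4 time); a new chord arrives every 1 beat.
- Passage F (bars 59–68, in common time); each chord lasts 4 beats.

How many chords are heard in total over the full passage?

151 chords

A has 24 beats and chords last 0.5 each, so 48 chords.
B has 35 beats and chords last 1 each, so 35 chords.
C has 80 beats and chords last 5 each, so 16 chords.
D has 110 beats and chords last 5 each, so 22 chords.
E has 20 beats and chords last 1 each, so 20 chords.
F has 40 beats and chords last 4 each, so 10 chords.
Total: 48 + 35 + 16 + 22 + 20 + 10 = 151.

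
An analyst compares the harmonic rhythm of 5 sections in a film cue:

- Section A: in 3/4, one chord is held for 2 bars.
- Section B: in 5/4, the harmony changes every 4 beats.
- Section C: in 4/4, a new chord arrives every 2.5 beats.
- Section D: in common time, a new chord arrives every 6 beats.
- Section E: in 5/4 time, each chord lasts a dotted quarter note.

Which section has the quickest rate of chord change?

A: 3 beats/bar ÷ 6 beats/chord = 0.5 chords/bar.
B: 5 beats/bar ÷ 4 beats/chord = 1.25 chords/bar.
C: 4 beats/bar ÷ 2.5 beats/chord = 1.6 chords/bar.
D: 4 beats/bar ÷ 6 beats/chord = 2/3 chords/bar.
E: 5 beats/bar ÷ 1.5 beats/chord = 10/3 chords/bar.
Fastest is E at 10/3 chords/bar.

Section E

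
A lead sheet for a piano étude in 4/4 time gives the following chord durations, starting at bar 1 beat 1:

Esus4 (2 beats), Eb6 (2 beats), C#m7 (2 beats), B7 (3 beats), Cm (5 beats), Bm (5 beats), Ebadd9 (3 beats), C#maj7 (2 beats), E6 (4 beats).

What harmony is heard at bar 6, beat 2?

Beat 2 of bar 6 is beat (6−1)×4 + 2 = 22 overall.
Running totals: Esus4 ends at 2, Eb6 ends at 4, C#m7 ends at 6, B7 ends at 9, Cm ends at 14, Bm ends at 19, Ebadd9 ends at 22.
Beat 22 falls within Ebadd9.

Ebadd9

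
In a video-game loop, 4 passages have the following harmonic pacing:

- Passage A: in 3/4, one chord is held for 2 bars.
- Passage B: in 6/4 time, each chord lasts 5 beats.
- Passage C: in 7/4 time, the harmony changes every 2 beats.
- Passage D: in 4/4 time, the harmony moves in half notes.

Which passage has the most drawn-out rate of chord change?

Passage A

A: 3/6 = 0.5 chords/bar.
B: 6/5 = 1.2 chords/bar.
C: 7/2 = 3.5 chords/bar.
D: 4/2 = 2 chords/bar.
Slowest is A at 0.5 chords/bar.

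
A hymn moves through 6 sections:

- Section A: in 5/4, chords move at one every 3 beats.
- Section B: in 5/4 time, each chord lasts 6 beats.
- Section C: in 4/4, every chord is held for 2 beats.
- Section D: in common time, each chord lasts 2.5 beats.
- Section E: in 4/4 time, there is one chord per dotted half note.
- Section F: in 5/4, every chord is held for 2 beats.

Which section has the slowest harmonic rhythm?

Section B

A: 5 beats/bar ÷ 3 beats/chord = 5/3 chords/bar.
B: 5 beats/bar ÷ 6 beats/chord = 5/6 chords/bar.
C: 4 beats/bar ÷ 2 beats/chord = 2 chords/bar.
D: 4 beats/bar ÷ 2.5 beats/chord = 1.6 chords/bar.
E: 4 beats/bar ÷ 3 beats/chord = 4/3 chords/bar.
F: 5 beats/bar ÷ 2 beats/chord = 2.5 chords/bar.
Slowest is B at 5/6 chords/bar.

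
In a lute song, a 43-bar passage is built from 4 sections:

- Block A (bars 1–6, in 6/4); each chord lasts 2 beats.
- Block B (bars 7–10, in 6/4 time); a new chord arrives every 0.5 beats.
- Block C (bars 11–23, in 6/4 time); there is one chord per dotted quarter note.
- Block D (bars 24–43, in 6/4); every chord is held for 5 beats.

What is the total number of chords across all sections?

A: 6·6 = 36 beats, 36/2 = 18 chords.
B: 4·6 = 24 beats, 24/0.5 = 48 chords.
C: 13·6 = 78 beats, 78/1.5 = 52 chords.
D: 20·6 = 120 beats, 120/5 = 24 chords.
Total: 18 + 48 + 52 + 24 = 142.

142 chords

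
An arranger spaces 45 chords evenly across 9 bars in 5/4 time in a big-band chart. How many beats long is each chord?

1 beat

9 bars × 5 beats/bar = 45 beats total.
45 beats ÷ 45 chords = 1 beats per chord.
(That is a quarter note.)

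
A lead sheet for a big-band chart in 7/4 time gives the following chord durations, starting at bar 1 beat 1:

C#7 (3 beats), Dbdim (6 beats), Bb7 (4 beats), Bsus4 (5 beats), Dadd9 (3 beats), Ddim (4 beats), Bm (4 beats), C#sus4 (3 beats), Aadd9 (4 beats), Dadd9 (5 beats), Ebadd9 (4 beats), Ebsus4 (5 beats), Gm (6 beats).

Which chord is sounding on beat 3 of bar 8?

Gm

Beat 3 of bar 8 is beat (8−1)×7 + 3 = 52 overall.
Running totals: C#7 ends at 3, Dbdim ends at 9, Bb7 ends at 13, Bsus4 ends at 18, Dadd9 ends at 21, Ddim ends at 25, Bm ends at 29, C#sus4 ends at 32, Aadd9 ends at 36, Dadd9 ends at 41, Ebadd9 ends at 45, Ebsus4 ends at 50, Gm ends at 56.
Beat 52 falls within Gm.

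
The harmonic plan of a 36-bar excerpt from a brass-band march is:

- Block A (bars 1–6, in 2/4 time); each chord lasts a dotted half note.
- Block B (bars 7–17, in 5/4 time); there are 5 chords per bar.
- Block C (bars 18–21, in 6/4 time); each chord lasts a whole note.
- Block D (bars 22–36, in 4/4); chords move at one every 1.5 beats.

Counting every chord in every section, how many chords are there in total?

105 chords

A: 6 bars × 2 beats = 12 beats; 3 beats/chord → 4 chords.
B: 11 bars × 5 beats = 55 beats; 1 beat/chord → 55 chords.
C: 4 bars × 6 beats = 24 beats; 4 beats/chord → 6 chords.
D: 15 bars × 4 beats = 60 beats; 1.5 beats/chord → 40 chords.
Total: 4 + 55 + 6 + 40 = 105.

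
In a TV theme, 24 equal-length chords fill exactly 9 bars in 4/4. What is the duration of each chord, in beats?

1.5 beats

9 bars × 4 beats/bar = 36 beats total.
36 beats ÷ 24 chords = 1.5 beats per chord.
(That is a dotted quarter note.)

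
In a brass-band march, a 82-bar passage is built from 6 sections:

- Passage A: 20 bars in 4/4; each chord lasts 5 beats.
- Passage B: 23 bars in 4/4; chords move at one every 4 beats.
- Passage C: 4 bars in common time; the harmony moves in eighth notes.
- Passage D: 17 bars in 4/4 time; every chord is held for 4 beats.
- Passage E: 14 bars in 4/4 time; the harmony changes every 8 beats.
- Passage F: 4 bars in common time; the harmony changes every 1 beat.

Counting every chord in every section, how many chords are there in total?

111 chords

A has 80 beats and chords last 5 each, so 16 chords.
B has 92 beats and chords last 4 each, so 23 chords.
C has 16 beats and chords last 0.5 each, so 32 chords.
D has 68 beats and chords last 4 each, so 17 chords.
E has 56 beats and chords last 8 each, so 7 chords.
F has 16 beats and chords last 1 each, so 16 chords.
Total: 16 + 23 + 32 + 17 + 7 + 16 = 111.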